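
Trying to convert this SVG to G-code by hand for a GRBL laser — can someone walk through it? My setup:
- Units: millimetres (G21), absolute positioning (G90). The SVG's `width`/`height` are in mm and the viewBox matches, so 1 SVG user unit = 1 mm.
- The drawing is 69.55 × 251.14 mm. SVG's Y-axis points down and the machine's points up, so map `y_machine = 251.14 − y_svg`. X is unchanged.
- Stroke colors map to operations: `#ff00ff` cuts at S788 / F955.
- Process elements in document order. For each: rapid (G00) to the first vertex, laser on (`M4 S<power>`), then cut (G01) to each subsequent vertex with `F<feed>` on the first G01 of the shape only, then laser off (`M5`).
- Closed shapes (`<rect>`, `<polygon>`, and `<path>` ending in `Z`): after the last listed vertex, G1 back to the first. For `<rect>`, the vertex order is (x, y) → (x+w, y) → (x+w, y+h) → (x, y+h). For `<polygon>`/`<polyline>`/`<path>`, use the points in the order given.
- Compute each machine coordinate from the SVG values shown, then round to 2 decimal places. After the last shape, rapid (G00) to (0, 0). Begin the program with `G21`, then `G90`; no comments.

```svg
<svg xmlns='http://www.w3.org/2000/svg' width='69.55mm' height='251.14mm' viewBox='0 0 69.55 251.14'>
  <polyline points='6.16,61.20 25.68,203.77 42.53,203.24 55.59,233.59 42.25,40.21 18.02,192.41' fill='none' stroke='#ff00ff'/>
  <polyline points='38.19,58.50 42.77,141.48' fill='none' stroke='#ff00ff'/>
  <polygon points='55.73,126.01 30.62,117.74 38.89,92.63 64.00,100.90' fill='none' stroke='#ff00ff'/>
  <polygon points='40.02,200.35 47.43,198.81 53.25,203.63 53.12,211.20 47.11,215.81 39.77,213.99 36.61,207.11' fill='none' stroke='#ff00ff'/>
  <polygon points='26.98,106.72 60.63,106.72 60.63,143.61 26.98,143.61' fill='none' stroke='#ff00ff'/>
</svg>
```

G21
G90
G00 X6.16 Y189.94
M4 S788
G01 X25.68 Y47.37 F955
G01 X42.53 Y47.90
G01 X55.59 Y17.55
G01 X42.25 Y210.93
G01 X18.02 Y58.73
M5
G00 X38.19 Y192.64
M4 S788
G01 X42.77 Y109.66 F955
M5
G00 X55.73 Y125.13
M4 S788
G01 X30.62 Y133.40 F955
G01 X38.89 Y158.51
G01 X64.00 Y150.24
G01 X55.73 Y125.13
M5
G00 X40.02 Y50.79
M4 S788
G01 X47.43 Y52.33 F955
G01 X53.25 Y47.51
G01 X53.12 Y39.94
G01 X47.11 Y35.33
G01 X39.77 Y37.15
G01 X36.61 Y44.03
G01 X40.02 Y50.79
M5
G00 X26.98 Y144.42
M4 S788
G01 X60.63 Y144.42 F955
G01 X60.63 Y107.53
G01 X26.98 Y107.53
G01 X26.98 Y144.42
M5
G00 X0.00 Y0.00

viewBox `0 0 69.55 251.14` with mm width/height → 1 unit = 1 mm. Flip: y_m = 251.14 − y_svg.

**Shape 1** — `<polyline>` open polyline, stroke `#ff00ff` → cut (S788, F955). Machine vertices: (6.16,189.94) → (25.68,47.37) → (42.53,47.90) → (55.59,17.55) → (42.25,210.93) → (18.02,58.73). Open path.

**Shape 2** — `<polyline>` line segment, stroke `#ff00ff` → cut (S788, F955). Machine vertices: (38.19,192.64) → (42.77,109.66). Open path.

**Shape 3** — `<polygon>` regular polygon, stroke `#ff00ff` → cut (S788, F955). Machine vertices: (55.73,125.13) → (30.62,133.40) → (38.89,158.51) → (64.00,150.24) → (55.73,125.13). Closed: final G1 returns to the first vertex.

**Shape 4** — `<polygon>` regular polygon, stroke `#ff00ff` → cut (S788, F955). Machine vertices: (40.02,50.79) → (47.43,52.33) → (53.25,47.51) → (53.12,39.94) → (47.11,35.33) → (39.77,37.15) → (36.61,44.03) → (40.02,50.79). Closed: final G1 returns to the first vertex.

**Shape 5** — `<polygon>` rectangle, stroke `#ff00ff` → cut (S788, F955). Machine vertices: (26.98,144.42) → (60.63,144.42) → (60.63,107.53) → (26.98,107.53) → (26.98,144.42). Closed: final G1 returns to the first vertex.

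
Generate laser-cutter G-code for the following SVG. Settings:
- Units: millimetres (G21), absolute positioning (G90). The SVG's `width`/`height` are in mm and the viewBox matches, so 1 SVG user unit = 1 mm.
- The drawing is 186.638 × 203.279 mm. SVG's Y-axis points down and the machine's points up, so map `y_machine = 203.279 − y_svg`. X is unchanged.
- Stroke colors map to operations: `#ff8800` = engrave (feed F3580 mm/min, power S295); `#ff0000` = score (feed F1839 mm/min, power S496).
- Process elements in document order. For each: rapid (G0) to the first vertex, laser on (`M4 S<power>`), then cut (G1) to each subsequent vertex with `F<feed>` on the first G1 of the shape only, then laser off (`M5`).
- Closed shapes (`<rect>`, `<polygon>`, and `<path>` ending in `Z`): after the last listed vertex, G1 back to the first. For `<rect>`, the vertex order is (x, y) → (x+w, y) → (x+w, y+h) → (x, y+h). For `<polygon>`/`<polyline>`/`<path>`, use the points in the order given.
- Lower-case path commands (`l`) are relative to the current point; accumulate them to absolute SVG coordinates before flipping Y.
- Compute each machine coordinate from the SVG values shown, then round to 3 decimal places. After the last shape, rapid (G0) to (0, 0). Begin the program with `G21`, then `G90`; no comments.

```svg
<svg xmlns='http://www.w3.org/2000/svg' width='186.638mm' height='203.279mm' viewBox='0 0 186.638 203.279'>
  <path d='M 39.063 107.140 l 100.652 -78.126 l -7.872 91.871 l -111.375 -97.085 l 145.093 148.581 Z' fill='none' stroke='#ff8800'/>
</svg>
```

viewBox `0 0 186.638 203.279` with mm width/height → 1 unit = 1 mm. Flip: y_m = 203.279 − y_svg.

**Shape 1** — `<path>` closed polygon, stroke `#ff8800` → engrave (S295, F3580). Machine vertices: (39.063,96.139) → (139.715,174.265) → (131.843,82.394) → (20.468,179.479) → (165.561,30.898) → (39.063,96.139). Closed: final G1 returns to the first vertex.

G21
G90
G0 X39.063 Y96.139
M4 S295
G1 X139.715 Y174.265 F3580
G1 X131.843 Y82.394
G1 X20.468 Y179.479
G1 X165.561 Y30.898
G1 X39.063 Y96.139
M5
G0 X0.000 Y0.000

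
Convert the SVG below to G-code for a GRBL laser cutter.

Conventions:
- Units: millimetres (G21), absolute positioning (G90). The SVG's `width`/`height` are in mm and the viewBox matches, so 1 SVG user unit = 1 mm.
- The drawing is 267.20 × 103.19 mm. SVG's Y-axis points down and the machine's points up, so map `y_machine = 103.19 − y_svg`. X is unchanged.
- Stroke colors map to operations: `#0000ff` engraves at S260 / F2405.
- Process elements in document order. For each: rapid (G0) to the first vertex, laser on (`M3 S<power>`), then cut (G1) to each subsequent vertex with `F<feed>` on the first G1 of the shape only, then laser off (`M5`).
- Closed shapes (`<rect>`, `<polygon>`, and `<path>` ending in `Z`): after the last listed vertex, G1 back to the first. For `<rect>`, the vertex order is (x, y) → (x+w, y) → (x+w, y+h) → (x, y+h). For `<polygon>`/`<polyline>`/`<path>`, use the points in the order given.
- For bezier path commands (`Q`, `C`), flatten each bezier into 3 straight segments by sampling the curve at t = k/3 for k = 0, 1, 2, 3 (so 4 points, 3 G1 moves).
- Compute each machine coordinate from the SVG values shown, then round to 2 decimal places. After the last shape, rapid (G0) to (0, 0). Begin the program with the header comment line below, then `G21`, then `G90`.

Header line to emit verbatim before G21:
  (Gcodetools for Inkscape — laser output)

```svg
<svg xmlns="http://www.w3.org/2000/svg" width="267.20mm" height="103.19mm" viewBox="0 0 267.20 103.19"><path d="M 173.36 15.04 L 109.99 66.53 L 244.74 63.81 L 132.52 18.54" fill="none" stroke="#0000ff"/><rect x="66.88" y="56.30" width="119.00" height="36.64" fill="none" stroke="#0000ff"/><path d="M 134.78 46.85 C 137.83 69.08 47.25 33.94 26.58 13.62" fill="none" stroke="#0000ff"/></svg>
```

viewBox `0 0 267.20 103.19` with mm width/height → 1 unit = 1 mm. Flip: y_m = 103.19 − y_svg.

**Shape 1** — `<path>` open polyline, stroke `#0000ff` → engrave (S260, F2405). Machine vertices: (173.36,88.15) → (109.99,36.66) → (244.74,39.38) → (132.52,84.65). Open path.

**Shape 2** — `<rect>` rectangle, stroke `#0000ff` → engrave (S260, F2405). Machine vertices: (66.88,46.89) → (185.88,46.89) → (185.88,10.25) → (66.88,10.25) → (66.88,46.89). Closed: final G1 returns to the first vertex.

**Shape 3** — `<path>` cubic bezier, stroke `#0000ff` → engrave (S260, F2405). Control points (SVG): P0=(134.78,46.85), P1=(137.83,69.08), P2=(47.25,33.94), P3=(26.58,13.62); sampled at t=k/3. Machine vertices: (134.78,56.34) → (112.68,50.56) → (64.50,66.98) → (26.58,89.57). Open path.

(Gcodetools for Inkscape — laser output)
G21
G90
G0 X173.36 Y88.15
M3 S260
G1 X109.99 Y36.66 F2405
G1 X244.74 Y39.38
G1 X132.52 Y84.65
M5
G0 X66.88 Y46.89
M3 S260
G1 X185.88 Y46.89 F2405
G1 X185.88 Y10.25
G1 X66.88 Y10.25
G1 X66.88 Y46.89
M5
G0 X134.78 Y56.34
M3 S260
G1 X112.68 Y50.56 F2405
G1 X64.50 Y66.98
G1 X26.58 Y89.57
M5
G0 X0.00 Y0.00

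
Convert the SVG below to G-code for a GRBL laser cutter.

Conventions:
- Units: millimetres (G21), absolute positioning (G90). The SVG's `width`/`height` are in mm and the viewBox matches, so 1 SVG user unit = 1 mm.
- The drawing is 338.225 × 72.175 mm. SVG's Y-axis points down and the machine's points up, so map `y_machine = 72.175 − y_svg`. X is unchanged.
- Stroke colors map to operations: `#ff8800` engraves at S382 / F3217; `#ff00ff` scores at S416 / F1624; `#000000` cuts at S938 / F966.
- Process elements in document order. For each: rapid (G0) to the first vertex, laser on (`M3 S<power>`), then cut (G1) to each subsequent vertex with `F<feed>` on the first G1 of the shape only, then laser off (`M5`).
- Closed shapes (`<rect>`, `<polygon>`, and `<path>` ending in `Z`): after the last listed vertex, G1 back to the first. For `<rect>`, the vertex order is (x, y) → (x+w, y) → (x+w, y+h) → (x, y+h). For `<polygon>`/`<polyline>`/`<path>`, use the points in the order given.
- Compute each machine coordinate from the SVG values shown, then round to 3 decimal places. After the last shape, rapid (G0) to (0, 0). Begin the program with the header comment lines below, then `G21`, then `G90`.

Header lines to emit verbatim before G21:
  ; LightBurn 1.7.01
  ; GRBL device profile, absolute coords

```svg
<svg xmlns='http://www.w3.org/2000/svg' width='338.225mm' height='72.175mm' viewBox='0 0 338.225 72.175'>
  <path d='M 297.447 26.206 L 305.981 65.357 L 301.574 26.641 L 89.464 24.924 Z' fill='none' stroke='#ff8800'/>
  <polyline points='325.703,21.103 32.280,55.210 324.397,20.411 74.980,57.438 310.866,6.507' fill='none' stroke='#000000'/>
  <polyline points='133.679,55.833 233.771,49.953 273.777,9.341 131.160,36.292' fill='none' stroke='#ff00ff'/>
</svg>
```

1 u = 1 mm; y_m = 72.175 − y.

[1] `<path>` closed polygon, #ff8800→engrave S382 F3217: (297.447,45.969) → (305.981,6.818) → (301.574,45.534) → (89.464,47.251) → (297.447,45.969) (closed)

[2] `<polyline>` open polyline, #000000→cut S938 F966: (325.703,51.072) → (32.280,16.965) → (324.397,51.764) → (74.980,14.737) → (310.866,65.668)

[3] `<polyline>` open polyline, #ff00ff→score S416 F1624: (133.679,16.342) → (233.771,22.222) → (273.777,62.834) → (131.160,35.883)

; LightBurn 1.7.01
; GRBL device profile, absolute coords
G21
G90
G0 X297.447 Y45.969
M3 S382
G1 X305.981 Y6.818 F3217
G1 X301.574 Y45.534
G1 X89.464 Y47.251
G1 X297.447 Y45.969
M5
G0 X325.703 Y51.072
M3 S938
G1 X32.280 Y16.965 F966
G1 X324.397 Y51.764
G1 X74.980 Y14.737
G1 X310.866 Y65.668
M5
G0 X133.679 Y16.342
M3 S416
G1 X233.771 Y22.222 F1624
G1 X273.777 Y62.834
G1 X131.160 Y35.883
M5
G0 X0.000 Y0.000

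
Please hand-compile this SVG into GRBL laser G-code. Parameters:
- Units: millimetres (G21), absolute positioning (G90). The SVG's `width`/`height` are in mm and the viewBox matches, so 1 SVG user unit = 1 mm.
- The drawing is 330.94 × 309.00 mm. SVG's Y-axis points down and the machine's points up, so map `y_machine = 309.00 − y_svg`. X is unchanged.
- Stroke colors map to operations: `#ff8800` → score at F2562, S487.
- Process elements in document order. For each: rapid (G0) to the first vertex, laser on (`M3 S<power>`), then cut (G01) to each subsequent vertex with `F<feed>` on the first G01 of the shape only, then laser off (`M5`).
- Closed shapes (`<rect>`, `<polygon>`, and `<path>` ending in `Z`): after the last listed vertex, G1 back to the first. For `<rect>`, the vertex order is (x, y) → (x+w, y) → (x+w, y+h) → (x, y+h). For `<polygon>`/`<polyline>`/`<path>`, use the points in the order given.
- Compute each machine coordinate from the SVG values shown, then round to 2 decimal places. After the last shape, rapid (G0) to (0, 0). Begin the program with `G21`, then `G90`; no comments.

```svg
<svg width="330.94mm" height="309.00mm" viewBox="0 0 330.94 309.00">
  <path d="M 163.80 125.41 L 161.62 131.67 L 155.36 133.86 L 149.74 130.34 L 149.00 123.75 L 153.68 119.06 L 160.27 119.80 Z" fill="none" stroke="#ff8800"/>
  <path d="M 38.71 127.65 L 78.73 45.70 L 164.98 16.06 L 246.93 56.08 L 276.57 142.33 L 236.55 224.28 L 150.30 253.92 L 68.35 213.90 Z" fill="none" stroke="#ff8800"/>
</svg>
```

G21
G90
G0 X163.80 Y183.59
M3 S487
G01 X161.62 Y177.33 F2562
G01 X155.36 Y175.14
G01 X149.74 Y178.66
G01 X149.00 Y185.25
G01 X153.68 Y189.94
G01 X160.27 Y189.20
G01 X163.80 Y183.59
M5
G0 X38.71 Y181.35
M3 S487
G01 X78.73 Y263.30 F2562
G01 X164.98 Y292.94
G01 X246.93 Y252.92
G01 X276.57 Y166.67
G01 X236.55 Y84.72
G01 X150.30 Y55.08
G01 X68.35 Y95.10
G01 X38.71 Y181.35
M5
G0 X0.00 Y0.00

1 u = 1 mm; y_m = 309.00 − y.

[1] `<path>` regular polygon, #ff8800→score S487 F2562: (163.80,183.59) → (161.62,177.33) → (155.36,175.14) → (149.74,178.66) → (149.00,185.25) → (153.68,189.94) → (160.27,189.20) → (163.80,183.59) (closed)

[2] `<path>` regular polygon, #ff8800→score S487 F2562: (38.71,181.35) → (78.73,263.30) → (164.98,292.94) → (246.93,252.92) → (276.57,166.67) → (236.55,84.72) → (150.30,55.08) → (68.35,95.10) → (38.71,181.35) (closed)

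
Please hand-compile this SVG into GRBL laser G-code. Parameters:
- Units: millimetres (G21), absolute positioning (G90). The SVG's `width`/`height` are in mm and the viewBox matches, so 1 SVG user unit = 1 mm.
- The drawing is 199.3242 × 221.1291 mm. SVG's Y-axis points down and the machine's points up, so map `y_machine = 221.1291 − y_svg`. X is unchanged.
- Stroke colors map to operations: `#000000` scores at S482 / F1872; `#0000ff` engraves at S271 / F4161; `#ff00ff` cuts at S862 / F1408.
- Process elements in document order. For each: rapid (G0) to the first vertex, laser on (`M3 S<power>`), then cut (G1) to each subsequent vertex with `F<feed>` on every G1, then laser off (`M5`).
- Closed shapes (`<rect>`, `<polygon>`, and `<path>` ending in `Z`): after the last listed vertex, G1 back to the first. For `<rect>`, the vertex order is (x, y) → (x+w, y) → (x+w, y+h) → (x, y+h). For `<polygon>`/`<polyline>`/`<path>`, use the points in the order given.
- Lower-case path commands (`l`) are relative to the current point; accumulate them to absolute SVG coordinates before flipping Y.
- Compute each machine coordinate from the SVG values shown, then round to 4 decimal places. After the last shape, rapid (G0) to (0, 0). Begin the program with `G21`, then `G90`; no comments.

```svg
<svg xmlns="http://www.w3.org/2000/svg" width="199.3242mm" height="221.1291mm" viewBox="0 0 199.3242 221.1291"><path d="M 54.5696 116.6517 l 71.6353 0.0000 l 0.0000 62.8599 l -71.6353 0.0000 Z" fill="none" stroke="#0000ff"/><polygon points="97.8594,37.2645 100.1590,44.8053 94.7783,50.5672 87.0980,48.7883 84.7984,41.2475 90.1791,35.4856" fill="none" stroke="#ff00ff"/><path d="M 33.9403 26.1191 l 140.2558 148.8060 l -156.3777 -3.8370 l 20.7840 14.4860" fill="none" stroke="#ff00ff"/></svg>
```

G21
G90
G0 X54.5696 Y104.4774
M3 S271
G1 X126.2049 Y104.4774 F4161
G1 X126.2049 Y41.6175 F4161
G1 X54.5696 Y41.6175 F4161
G1 X54.5696 Y104.4774 F4161
M5
G0 X97.8594 Y183.8646
M3 S862
G1 X100.1590 Y176.3238 F1408
G1 X94.7783 Y170.5619 F1408
G1 X87.0980 Y172.3408 F1408
G1 X84.7984 Y179.8816 F1408
G1 X90.1791 Y185.6435 F1408
G1 X97.8594 Y183.8646 F1408
M5
G0 X33.9403 Y195.0100
M3 S862
G1 X174.1961 Y46.2040 F1408
G1 X17.8184 Y50.0410 F1408
G1 X38.6024 Y35.5550 F1408
M5
G0 X0.0000 Y0.0000

viewBox `0 0 199.3242 221.1291` with mm width/height → 1 unit = 1 mm. Flip: y_m = 221.1291 − y_svg.

**Shape 1** — `<path>` rectangle, stroke `#0000ff` → engrave (S271, F4161). Machine vertices: (54.5696,104.4774) → (126.2049,104.4774) → (126.2049,41.6175) → (54.5696,41.6175) → (54.5696,104.4774). Closed: final G1 returns to the first vertex.

**Shape 2** — `<polygon>` regular polygon, stroke `#ff00ff` → cut (S862, F1408). Machine vertices: (97.8594,183.8646) → (100.1590,176.3238) → (94.7783,170.5619) → (87.0980,172.3408) → (84.7984,179.8816) → (90.1791,185.6435) → (97.8594,183.8646). Closed: final G1 returns to the first vertex.

**Shape 3** — `<path>` open polyline, stroke `#ff00ff` → cut (S862, F1408). Machine vertices: (33.9403,195.0100) → (174.1961,46.2040) → (17.8184,50.0410) → (38.6024,35.5550). Open path.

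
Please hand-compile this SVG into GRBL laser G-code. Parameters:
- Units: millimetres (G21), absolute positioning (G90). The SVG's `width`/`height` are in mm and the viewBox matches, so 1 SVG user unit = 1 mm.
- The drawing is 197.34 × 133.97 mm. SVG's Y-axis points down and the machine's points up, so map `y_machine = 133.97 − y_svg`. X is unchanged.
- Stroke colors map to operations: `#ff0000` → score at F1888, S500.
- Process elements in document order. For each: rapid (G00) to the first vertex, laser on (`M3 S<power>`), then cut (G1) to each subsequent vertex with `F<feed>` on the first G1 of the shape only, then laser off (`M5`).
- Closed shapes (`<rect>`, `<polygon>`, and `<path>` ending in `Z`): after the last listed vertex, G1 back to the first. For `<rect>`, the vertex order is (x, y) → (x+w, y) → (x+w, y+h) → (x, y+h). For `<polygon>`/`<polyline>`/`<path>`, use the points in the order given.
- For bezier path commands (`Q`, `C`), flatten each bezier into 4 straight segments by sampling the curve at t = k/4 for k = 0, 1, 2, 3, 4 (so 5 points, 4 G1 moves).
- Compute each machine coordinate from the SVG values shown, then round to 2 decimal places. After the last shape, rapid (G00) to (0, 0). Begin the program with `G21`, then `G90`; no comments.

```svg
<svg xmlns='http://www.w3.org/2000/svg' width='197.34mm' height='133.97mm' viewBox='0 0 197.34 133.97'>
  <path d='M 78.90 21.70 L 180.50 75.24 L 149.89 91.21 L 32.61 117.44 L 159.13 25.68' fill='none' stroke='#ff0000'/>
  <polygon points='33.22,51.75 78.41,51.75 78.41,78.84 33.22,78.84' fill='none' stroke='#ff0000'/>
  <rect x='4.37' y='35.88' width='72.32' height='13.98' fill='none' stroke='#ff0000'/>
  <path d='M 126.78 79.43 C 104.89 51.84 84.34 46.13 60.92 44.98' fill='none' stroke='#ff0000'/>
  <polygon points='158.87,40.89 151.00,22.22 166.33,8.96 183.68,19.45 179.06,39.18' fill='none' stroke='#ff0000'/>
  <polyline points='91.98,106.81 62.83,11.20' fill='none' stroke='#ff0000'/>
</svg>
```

G21
G90
G00 X78.90 Y112.27
M3 S500
G1 X180.50 Y58.73 F1888
G1 X149.89 Y42.76
G1 X32.61 Y16.53
G1 X159.13 Y108.29
M5
G00 X33.22 Y82.22
M3 S500
G1 X78.41 Y82.22 F1888
G1 X78.41 Y55.13
G1 X33.22 Y55.13
G1 X33.22 Y82.22
M5
G00 X4.37 Y98.09
M3 S500
G1 X76.69 Y98.09 F1888
G1 X76.69 Y84.11
G1 X4.37 Y84.11
G1 X4.37 Y98.09
M5
G00 X126.78 Y54.54
M3 S500
G1 X110.55 Y71.40 F1888
G1 X94.42 Y81.68
G1 X78.01 Y87.00
G1 X60.92 Y88.99
M5
G00 X158.87 Y93.08
M3 S500
G1 X151.00 Y111.75 F1888
G1 X166.33 Y125.01
G1 X183.68 Y114.52
G1 X179.06 Y94.79
G1 X158.87 Y93.08
M5
G00 X91.98 Y27.16
M3 S500
G1 X62.83 Y122.77 F1888
M5
G00 X0.00 Y0.00

Since the viewBox matches the mm dimensions, user units are millimetres directly. The only transform is the Y-flip y_m = 133.97 − y_svg.

Shape 1 is a open polyline drawn with `<path>`. Its stroke #ff0000 means score at S500, F1888. After flipping Y the toolpath is (78.90,112.27) → (180.50,58.73) → (149.89,42.76) → (32.61,16.53) → (159.13,108.29).

Shape 2 is a rectangle drawn with `<polygon>`. Its stroke #ff0000 means score at S500, F1888. After flipping Y the toolpath is (33.22,82.22) → (78.41,82.22) → (78.41,55.13) → (33.22,55.13) → (33.22,82.22), returning to the start.

Shape 3 is a rectangle drawn with `<rect>`. Its stroke #ff0000 means score at S500, F1888. After flipping Y the toolpath is (4.37,98.09) → (76.69,98.09) → (76.69,84.11) → (4.37,84.11) → (4.37,98.09), returning to the start.

Shape 4 is a cubic bezier drawn with `<path>`. Its stroke #ff0000 means score at S500, F1888. After flipping Y the toolpath is (126.78,54.54) → (110.55,71.40) → (94.42,81.68) → (78.01,87.00) → (60.92,88.99).

Shape 5 is a regular polygon drawn with `<polygon>`. Its stroke #ff0000 means score at S500, F1888. After flipping Y the toolpath is (158.87,93.08) → (151.00,111.75) → (166.33,125.01) → (183.68,114.52) → (179.06,94.79) → (158.87,93.08), returning to the start.

Shape 6 is a line segment drawn with `<polyline>`. Its stroke #ff0000 means score at S500, F1888. After flipping Y the toolpath is (91.98,27.16) → (62.83,122.77).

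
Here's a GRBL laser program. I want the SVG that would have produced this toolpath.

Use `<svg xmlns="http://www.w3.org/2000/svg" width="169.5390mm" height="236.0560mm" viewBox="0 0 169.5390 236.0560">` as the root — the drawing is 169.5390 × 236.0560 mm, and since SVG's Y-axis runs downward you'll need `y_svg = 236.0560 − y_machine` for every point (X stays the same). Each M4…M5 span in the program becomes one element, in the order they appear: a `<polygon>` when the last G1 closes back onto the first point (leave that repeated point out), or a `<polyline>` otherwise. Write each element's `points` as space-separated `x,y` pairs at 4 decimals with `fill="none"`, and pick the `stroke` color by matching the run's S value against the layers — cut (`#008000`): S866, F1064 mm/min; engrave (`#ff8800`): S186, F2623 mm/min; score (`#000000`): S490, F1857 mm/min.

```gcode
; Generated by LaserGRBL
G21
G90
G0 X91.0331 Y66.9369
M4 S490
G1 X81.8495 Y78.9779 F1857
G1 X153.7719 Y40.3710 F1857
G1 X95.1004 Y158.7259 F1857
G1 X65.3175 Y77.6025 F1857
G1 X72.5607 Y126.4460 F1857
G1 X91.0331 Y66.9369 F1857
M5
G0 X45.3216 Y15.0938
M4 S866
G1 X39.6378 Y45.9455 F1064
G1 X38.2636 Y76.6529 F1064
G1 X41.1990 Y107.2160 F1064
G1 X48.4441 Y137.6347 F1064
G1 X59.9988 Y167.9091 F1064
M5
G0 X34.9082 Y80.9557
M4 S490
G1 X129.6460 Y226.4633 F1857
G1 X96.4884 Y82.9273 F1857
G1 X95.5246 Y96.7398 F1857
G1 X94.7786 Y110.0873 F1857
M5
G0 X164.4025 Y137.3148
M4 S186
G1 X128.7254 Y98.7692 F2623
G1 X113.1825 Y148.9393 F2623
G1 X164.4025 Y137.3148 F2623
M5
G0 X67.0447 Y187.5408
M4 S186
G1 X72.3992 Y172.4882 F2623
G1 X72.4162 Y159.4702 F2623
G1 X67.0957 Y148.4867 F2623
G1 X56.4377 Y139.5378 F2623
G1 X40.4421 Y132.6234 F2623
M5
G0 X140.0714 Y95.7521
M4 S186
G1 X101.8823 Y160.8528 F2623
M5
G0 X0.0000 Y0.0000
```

<svg xmlns="http://www.w3.org/2000/svg" width="169.5390mm" height="236.0560mm" viewBox="0 0 169.5390 236.0560">
  <polygon points="91.0331,169.1191 81.8495,157.0781 153.7719,195.6850 95.1004,77.3301 65.3175,158.4535 72.5607,109.6100" fill="none" stroke="#000000"/>
  <polyline points="45.3216,220.9622 39.6378,190.1105 38.2636,159.4031 41.1990,128.8400 48.4441,98.4213 59.9988,68.1469" fill="none" stroke="#008000"/>
  <polyline points="34.9082,155.1003 129.6460,9.5927 96.4884,153.1287 95.5246,139.3162 94.7786,125.9687" fill="none" stroke="#000000"/>
  <polygon points="164.4025,98.7412 128.7254,137.2868 113.1825,87.1167" fill="none" stroke="#ff8800"/>
  <polyline points="67.0447,48.5152 72.3992,63.5678 72.4162,76.5858 67.0957,87.5693 56.4377,96.5182 40.4421,103.4326" fill="none" stroke="#ff8800"/>
  <polyline points="140.0714,140.3039 101.8823,75.2032" fill="none" stroke="#ff8800"/>
</svg>

Machine Y-up, SVG Y-down with viewBox height 236.0560, so y_svg = 236.0560 − y_machine; X carries over.

Run 1: the run's S490 means `#000000` (score). The run returns to its start, so emit a `<polygon>` with points (Y-flipped): 91.0331,169.1191 81.8495,157.0781 153.7719,195.6850 95.1004,77.3301 65.3175,158.4535 72.5607,109.6100.

Run 2: S866 ⇒ cut layer `#008000`. The run is open, so emit a `<polyline>` with points (Y-flipped): 45.3216,220.9622 39.6378,190.1105 38.2636,159.4031 41.1990,128.8400 48.4441,98.4213 59.9988,68.1469.

Run 3: S490 ⇒ score layer `#000000`. The run is open, so emit a `<polyline>` with points (Y-flipped): 34.9082,155.1003 129.6460,9.5927 96.4884,153.1287 95.5246,139.3162 94.7786,125.9687.

Run 4: the run's S186 means `#ff8800` (engrave). The run returns to its start, so emit a `<polygon>` with points (Y-flipped): 164.4025,98.7412 128.7254,137.2868 113.1825,87.1167.

Run 5: the run's S186 means `#ff8800` (engrave). The run is open, so emit a `<polyline>` with points (Y-flipped): 67.0447,48.5152 72.3992,63.5678 72.4162,76.5858 67.0957,87.5693 56.4377,96.5182 40.4421,103.4326.

Run 6: power S186 maps to stroke `#ff8800` (engrave). The run is open, so emit a `<polyline>` with points (Y-flipped): 140.0714,140.3039 101.8823,75.2032.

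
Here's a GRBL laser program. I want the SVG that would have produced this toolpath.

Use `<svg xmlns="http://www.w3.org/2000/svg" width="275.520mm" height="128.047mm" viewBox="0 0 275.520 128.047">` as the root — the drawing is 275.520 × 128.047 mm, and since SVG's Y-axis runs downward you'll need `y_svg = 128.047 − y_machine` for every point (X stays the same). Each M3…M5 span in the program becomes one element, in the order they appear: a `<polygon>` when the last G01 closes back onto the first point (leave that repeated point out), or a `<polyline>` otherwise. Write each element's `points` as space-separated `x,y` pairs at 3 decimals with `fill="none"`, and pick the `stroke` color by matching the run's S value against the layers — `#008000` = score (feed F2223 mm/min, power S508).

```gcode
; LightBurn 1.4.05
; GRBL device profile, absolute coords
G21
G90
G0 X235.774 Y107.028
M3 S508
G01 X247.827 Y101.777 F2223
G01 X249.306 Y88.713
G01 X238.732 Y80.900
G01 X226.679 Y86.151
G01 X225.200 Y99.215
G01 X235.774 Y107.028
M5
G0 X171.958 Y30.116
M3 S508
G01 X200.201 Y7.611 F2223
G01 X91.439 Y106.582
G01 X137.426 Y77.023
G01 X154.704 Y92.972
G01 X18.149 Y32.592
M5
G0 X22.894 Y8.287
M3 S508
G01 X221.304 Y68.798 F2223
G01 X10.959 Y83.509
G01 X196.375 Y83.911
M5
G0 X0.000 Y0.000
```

Each laser-on run becomes one SVG element. Flip Y back into SVG space with y_svg = 128.047 − y_machine. Every run uses S508, so all elements get stroke `#008000` (score).

Run 1: The run returns to its start, so emit a `<polygon>` with points (Y-flipped): 235.774,21.019 247.827,26.270 249.306,39.334 238.732,47.147 226.679,41.896 225.200,28.832.

Run 2: The run is open, so emit a `<polyline>` with points (Y-flipped): 171.958,97.931 200.201,120.436 91.439,21.465 137.426,51.024 154.704,35.075 18.149,95.455.

Run 3: The run is open, so emit a `<polyline>` with points (Y-flipped): 22.894,119.760 221.304,59.249 10.959,44.538 196.375,44.136.

<svg xmlns="http://www.w3.org/2000/svg" width="275.520mm" height="128.047mm" viewBox="0 0 275.520 128.047">
  <polygon points="235.774,21.019 247.827,26.270 249.306,39.334 238.732,47.147 226.679,41.896 225.200,28.832" fill="none" stroke="#008000"/>
  <polyline points="171.958,97.931 200.201,120.436 91.439,21.465 137.426,51.024 154.704,35.075 18.149,95.455" fill="none" stroke="#008000"/>
  <polyline points="22.894,119.760 221.304,59.249 10.959,44.538 196.375,44.136" fill="none" stroke="#008000"/>
</svg>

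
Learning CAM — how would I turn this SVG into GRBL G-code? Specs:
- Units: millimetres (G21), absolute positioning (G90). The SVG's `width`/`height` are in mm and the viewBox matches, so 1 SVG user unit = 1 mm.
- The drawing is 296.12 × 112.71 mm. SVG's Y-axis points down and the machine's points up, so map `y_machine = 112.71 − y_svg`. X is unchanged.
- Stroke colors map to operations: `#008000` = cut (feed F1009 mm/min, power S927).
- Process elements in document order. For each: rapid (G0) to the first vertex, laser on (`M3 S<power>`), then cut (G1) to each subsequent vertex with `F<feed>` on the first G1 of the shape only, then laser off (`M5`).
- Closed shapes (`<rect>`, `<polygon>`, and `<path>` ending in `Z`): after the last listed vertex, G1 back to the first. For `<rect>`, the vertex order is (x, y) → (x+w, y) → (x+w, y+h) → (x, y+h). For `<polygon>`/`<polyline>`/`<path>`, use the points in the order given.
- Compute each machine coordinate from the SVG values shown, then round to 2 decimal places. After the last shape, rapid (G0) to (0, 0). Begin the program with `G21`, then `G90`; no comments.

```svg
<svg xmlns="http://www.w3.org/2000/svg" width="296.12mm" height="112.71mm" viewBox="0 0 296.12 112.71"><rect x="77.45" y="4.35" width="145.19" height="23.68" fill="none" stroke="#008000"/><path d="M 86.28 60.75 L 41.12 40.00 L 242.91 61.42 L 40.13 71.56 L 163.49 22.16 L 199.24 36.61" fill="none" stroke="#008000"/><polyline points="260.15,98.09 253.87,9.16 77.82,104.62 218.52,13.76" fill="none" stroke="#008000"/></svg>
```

G21
G90
G0 X77.45 Y108.36
M3 S927
G1 X222.64 Y108.36 F1009
G1 X222.64 Y84.68
G1 X77.45 Y84.68
G1 X77.45 Y108.36
M5
G0 X86.28 Y51.96
M3 S927
G1 X41.12 Y72.71 F1009
G1 X242.91 Y51.29
G1 X40.13 Y41.15
G1 X163.49 Y90.55
G1 X199.24 Y76.10
M5
G0 X260.15 Y14.62
M3 S927
G1 X253.87 Y103.55 F1009
G1 X77.82 Y8.09
G1 X218.52 Y98.95
M5
G0 X0.00 Y0.00

Since the viewBox matches the mm dimensions, user units are millimetres directly. The only transform is the Y-flip y_m = 112.71 − y_svg.

Shape 1 is a rectangle drawn with `<rect>`. Its stroke #008000 means cut at S927, F1009. After flipping Y the toolpath is (77.45,108.36) → (222.64,108.36) → (222.64,84.68) → (77.45,84.68) → (77.45,108.36), returning to the start.

Shape 2 is a open polyline drawn with `<path>`. Its stroke #008000 means cut at S927, F1009. After flipping Y the toolpath is (86.28,51.96) → (41.12,72.71) → (242.91,51.29) → (40.13,41.15) → (163.49,90.55) → (199.24,76.10).

Shape 3 is a open polyline drawn with `<polyline>`. Its stroke #008000 means cut at S927, F1009. After flipping Y the toolpath is (260.15,14.62) → (253.87,103.55) → (77.82,8.09) → (218.52,98.95).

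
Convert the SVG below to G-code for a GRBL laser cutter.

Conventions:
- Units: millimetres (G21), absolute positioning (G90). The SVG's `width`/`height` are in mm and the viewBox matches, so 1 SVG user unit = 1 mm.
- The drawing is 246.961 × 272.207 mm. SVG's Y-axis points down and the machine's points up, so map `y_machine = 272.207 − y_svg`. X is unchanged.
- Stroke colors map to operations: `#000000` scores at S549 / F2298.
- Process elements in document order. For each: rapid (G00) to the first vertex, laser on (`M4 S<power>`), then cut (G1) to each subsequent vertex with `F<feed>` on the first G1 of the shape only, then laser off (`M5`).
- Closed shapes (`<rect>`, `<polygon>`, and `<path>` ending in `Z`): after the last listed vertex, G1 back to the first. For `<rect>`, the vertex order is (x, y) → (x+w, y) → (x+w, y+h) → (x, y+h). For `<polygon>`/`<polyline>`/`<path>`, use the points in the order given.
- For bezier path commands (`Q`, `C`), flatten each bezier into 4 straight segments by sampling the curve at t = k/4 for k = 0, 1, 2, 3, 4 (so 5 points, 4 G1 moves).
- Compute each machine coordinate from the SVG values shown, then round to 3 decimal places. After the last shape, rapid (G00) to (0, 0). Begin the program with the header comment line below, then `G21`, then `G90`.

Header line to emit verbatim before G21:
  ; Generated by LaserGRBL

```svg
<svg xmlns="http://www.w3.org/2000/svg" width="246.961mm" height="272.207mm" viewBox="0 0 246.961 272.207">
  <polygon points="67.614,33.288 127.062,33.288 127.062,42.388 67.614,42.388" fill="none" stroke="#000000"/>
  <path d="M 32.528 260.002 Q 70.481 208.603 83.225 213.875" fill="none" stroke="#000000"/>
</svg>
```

; Generated by LaserGRBL
G21
G90
G00 X67.614 Y238.919
M4 S549
G1 X127.062 Y238.919 F2298
G1 X127.062 Y229.819
G1 X67.614 Y229.819
G1 X67.614 Y238.919
M5
G00 X32.528 Y12.205
M4 S549
G1 X49.929 Y34.363 F2298
G1 X64.179 Y49.436
G1 X75.277 Y57.426
G1 X83.225 Y58.332
M5
G00 X0.000 Y0.000

1 u = 1 mm; y_m = 272.207 − y.

[1] `<polygon>` rectangle, #000000→score S549 F2298: (67.614,238.919) → (127.062,238.919) → (127.062,229.819) → (67.614,229.819) → (67.614,238.919) (closed)

[2] `<path>` quadratic bezier, #000000→score S549 F2298: (32.528,12.205) → (49.929,34.363) → (64.179,49.436) → (75.277,57.426) → (83.225,58.332)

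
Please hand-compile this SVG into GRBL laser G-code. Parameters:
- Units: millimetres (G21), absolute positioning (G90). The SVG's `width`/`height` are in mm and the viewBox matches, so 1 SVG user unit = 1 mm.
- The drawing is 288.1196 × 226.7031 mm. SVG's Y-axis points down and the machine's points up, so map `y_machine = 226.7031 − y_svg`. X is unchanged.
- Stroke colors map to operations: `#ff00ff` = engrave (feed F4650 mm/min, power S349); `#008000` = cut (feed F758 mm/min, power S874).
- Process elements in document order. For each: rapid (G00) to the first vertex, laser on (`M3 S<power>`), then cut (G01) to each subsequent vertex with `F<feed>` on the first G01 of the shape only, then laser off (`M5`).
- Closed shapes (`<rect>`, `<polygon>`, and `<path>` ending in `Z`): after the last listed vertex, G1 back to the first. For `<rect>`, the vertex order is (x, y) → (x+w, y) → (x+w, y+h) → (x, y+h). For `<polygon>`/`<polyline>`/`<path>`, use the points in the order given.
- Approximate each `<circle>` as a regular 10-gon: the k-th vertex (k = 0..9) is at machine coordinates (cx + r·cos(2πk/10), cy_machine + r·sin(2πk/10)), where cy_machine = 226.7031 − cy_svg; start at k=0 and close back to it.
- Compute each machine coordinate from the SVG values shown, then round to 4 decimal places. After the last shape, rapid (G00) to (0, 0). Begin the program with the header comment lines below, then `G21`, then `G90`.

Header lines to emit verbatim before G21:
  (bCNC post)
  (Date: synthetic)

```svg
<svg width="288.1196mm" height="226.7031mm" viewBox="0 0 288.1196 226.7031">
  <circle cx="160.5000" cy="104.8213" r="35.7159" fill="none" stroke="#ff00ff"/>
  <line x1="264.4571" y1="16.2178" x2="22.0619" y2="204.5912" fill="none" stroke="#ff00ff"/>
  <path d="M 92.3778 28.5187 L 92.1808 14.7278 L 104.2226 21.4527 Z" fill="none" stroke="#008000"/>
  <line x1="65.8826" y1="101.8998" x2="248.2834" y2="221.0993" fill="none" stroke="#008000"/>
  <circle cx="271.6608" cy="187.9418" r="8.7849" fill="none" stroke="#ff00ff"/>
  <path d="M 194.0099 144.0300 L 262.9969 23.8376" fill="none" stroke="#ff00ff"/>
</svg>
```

(bCNC post)
(Date: synthetic)
G21
G90
G00 X196.2159 Y121.8818
M3 S349
G01 X189.3948 Y142.8751 F4650
G01 X171.5368 Y155.8496
G01 X149.4632 Y155.8496
G01 X131.6052 Y142.8751
G01 X124.7841 Y121.8818
G01 X131.6052 Y100.8885
G01 X149.4632 Y87.9140
G01 X171.5368 Y87.9140
G01 X189.3948 Y100.8885
G01 X196.2159 Y121.8818
M5
G00 X264.4571 Y210.4853
M3 S349
G01 X22.0619 Y22.1119 F4650
M5
G00 X92.3778 Y198.1844
M3 S874
G01 X92.1808 Y211.9753 F758
G01 X104.2226 Y205.2504
G01 X92.3778 Y198.1844
M5
G00 X65.8826 Y124.8033
M3 S874
G01 X248.2834 Y5.6038 F758
M5
G00 X280.4457 Y38.7613
M3 S349
G01 X278.7679 Y43.9249 F4650
G01 X274.3755 Y47.1162
G01 X268.9461 Y47.1162
G01 X264.5537 Y43.9249
G01 X262.8759 Y38.7613
G01 X264.5537 Y33.5977
G01 X268.9461 Y30.4064
G01 X274.3755 Y30.4064
G01 X278.7679 Y33.5977
G01 X280.4457 Y38.7613
M5
G00 X194.0099 Y82.6731
M3 S349
G01 X262.9969 Y202.8655 F4650
M5
G00 X0.0000 Y0.0000

Since the viewBox matches the mm dimensions, user units are millimetres directly. The only transform is the Y-flip y_m = 226.7031 − y_svg.

Shape 1 is a circle drawn with `<circle>`. Its stroke #ff00ff means engrave at S349, F4650. After flipping Y the toolpath is (196.2159,121.8818) → (189.3948,142.8751) → (171.5368,155.8496) → (149.4632,155.8496) → (131.6052,142.8751) → (124.7841,121.8818) → (131.6052,100.8885) → (149.4632,87.9140) → (171.5368,87.9140) → (189.3948,100.8885) → (196.2159,121.8818), returning to the start.

Shape 2 is a line segment drawn with `<line>`. Its stroke #ff00ff means engrave at S349, F4650. After flipping Y the toolpath is (264.4571,210.4853) → (22.0619,22.1119).

Shape 3 is a regular polygon drawn with `<path>`. Its stroke #008000 means cut at S874, F758. After flipping Y the toolpath is (92.3778,198.1844) → (92.1808,211.9753) → (104.2226,205.2504) → (92.3778,198.1844), returning to the start.

Shape 4 is a line segment drawn with `<line>`. Its stroke #008000 means cut at S874, F758. After flipping Y the toolpath is (65.8826,124.8033) → (248.2834,5.6038).

Shape 5 is a circle drawn with `<circle>`. Its stroke #ff00ff means engrave at S349, F4650. After flipping Y the toolpath is (280.4457,38.7613) → (278.7679,43.9249) → (274.3755,47.1162) → (268.9461,47.1162) → (264.5537,43.9249) → (262.8759,38.7613) → (264.5537,33.5977) → (268.9461,30.4064) → (274.3755,30.4064) → (278.7679,33.5977) → (280.4457,38.7613), returning to the start.

Shape 6 is a line segment drawn with `<path>`. Its stroke #ff00ff means engrave at S349, F4650. After flipping Y the toolpath is (194.0099,82.6731) → (262.9969,202.8655).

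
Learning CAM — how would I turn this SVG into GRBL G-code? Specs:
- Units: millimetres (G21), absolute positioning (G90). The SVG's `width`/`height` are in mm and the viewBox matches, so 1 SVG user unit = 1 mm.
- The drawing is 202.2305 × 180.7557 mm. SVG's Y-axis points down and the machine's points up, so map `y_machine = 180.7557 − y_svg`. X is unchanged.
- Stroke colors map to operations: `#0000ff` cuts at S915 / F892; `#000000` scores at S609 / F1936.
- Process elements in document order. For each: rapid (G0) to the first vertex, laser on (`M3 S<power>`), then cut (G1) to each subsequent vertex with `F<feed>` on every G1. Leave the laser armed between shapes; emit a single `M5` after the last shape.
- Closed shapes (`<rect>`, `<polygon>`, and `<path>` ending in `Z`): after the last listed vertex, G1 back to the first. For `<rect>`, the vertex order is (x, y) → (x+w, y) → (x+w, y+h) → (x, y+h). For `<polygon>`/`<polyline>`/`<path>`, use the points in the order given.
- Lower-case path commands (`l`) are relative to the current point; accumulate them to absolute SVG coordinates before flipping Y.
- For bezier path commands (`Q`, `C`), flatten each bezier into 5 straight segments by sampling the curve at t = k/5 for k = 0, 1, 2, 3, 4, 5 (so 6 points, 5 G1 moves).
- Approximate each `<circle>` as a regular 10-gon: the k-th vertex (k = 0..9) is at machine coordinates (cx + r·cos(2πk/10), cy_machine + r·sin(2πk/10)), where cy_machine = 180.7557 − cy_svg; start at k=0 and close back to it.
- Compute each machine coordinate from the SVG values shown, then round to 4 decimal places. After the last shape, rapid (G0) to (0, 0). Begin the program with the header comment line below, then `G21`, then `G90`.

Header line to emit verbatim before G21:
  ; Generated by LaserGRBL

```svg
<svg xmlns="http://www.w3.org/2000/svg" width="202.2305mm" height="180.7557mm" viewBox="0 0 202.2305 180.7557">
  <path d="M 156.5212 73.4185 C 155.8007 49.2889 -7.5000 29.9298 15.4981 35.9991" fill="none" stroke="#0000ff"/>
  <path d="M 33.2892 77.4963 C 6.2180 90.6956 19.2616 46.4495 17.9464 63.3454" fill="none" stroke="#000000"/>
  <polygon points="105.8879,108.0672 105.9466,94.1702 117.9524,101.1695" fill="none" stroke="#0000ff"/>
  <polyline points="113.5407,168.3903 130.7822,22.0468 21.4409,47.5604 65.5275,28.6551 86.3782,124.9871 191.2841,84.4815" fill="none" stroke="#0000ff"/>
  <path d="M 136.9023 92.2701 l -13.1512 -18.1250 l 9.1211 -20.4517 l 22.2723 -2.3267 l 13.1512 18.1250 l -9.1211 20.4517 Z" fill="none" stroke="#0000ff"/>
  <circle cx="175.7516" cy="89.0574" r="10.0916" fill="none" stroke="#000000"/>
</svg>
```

Since the viewBox matches the mm dimensions, user units are millimetres directly. The only transform is the Y-flip y_m = 180.7557 − y_svg.

Shape 1 is a cubic bezier drawn with `<path>`. Its stroke #0000ff means cut at S915, F892. After flipping Y the toolpath is (156.5212,107.3372) → (139.3703,121.0772) → (99.9464,132.6808) → (54.9955,141.1562) → (21.2641,145.5120) → (15.4981,144.7566).

Shape 2 is a cubic bezier drawn with `<path>`. Its stroke #000000 means score at S609, F1936. After flipping Y the toolpath is (33.2892,103.2594) → (21.4245,101.2846) → (16.5726,107.4044) → (16.1187,115.9268) → (17.4483,121.1595) → (17.9464,117.4103).

Shape 3 is a regular polygon drawn with `<polygon>`. Its stroke #0000ff means cut at S915, F892. After flipping Y the toolpath is (105.8879,72.6885) → (105.9466,86.5855) → (117.9524,79.5862) → (105.8879,72.6885), returning to the start.

Shape 4 is a open polyline drawn with `<polyline>`. Its stroke #0000ff means cut at S915, F892. After flipping Y the toolpath is (113.5407,12.3654) → (130.7822,158.7089) → (21.4409,133.1953) → (65.5275,152.1006) → (86.3782,55.7686) → (191.2841,96.2742).

Shape 5 is a regular polygon drawn with `<path>`. Its stroke #0000ff means cut at S915, F892. After flipping Y the toolpath is (136.9023,88.4856) → (123.7511,106.6106) → (132.8722,127.0623) → (155.1445,129.3890) → (168.2957,111.2640) → (159.1746,90.8123) → (136.9023,88.4856), returning to the start.

Shape 6 is a circle drawn with `<circle>`. Its stroke #000000 means score at S609, F1936. After flipping Y the toolpath is (185.8432,91.6983) → (183.9159,97.6300) → (178.8701,101.2960) → (172.6331,101.2960) → (167.5873,97.6300) → (165.6600,91.6983) → (167.5873,85.7666) → (172.6331,82.1006) → (178.8701,82.1006) → (183.9159,85.7666) → (185.8432,91.6983), returning to the start.

; Generated by LaserGRBL
G21
G90
G0 X156.5212 Y107.3372
M3 S915
G1 X139.3703 Y121.0772 F892
G1 X99.9464 Y132.6808 F892
G1 X54.9955 Y141.1562 F892
G1 X21.2641 Y145.5120 F892
G1 X15.4981 Y144.7566 F892
G0 X33.2892 Y103.2594
M3 S609
G1 X21.4245 Y101.2846 F1936
G1 X16.5726 Y107.4044 F1936
G1 X16.1187 Y115.9268 F1936
G1 X17.4483 Y121.1595 F1936
G1 X17.9464 Y117.4103 F1936
G0 X105.8879 Y72.6885
M3 S915
G1 X105.9466 Y86.5855 F892
G1 X117.9524 Y79.5862 F892
G1 X105.8879 Y72.6885 F892
G0 X113.5407 Y12.3654
M3 S915
G1 X130.7822 Y158.7089 F892
G1 X21.4409 Y133.1953 F892
G1 X65.5275 Y152.1006 F892
G1 X86.3782 Y55.7686 F892
G1 X191.2841 Y96.2742 F892
G0 X136.9023 Y88.4856
M3 S915
G1 X123.7511 Y106.6106 F892
G1 X132.8722 Y127.0623 F892
G1 X155.1445 Y129.3890 F892
G1 X168.2957 Y111.2640 F892
G1 X159.1746 Y90.8123 F892
G1 X136.9023 Y88.4856 F892
G0 X185.8432 Y91.6983
M3 S609
G1 X183.9159 Y97.6300 F1936
G1 X178.8701 Y101.2960 F1936
G1 X172.6331 Y101.2960 F1936
G1 X167.5873 Y97.6300 F1936
G1 X165.6600 Y91.6983 F1936
G1 X167.5873 Y85.7666 F1936
G1 X172.6331 Y82.1006 F1936
G1 X178.8701 Y82.1006 F1936
G1 X183.9159 Y85.7666 F1936
G1 X185.8432 Y91.6983 F1936
M5
G0 X0.0000 Y0.0000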